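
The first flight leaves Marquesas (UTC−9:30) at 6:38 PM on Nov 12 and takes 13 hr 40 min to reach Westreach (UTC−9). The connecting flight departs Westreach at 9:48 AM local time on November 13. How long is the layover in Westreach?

1 hour

Convert departure to UTC: 6:38 PM + 9:30 = 4:08 AM UTC on Nov 13.
Add 13 hours 40 minutes flight time → 5:48 PM UTC.
Westreach is UTC−9:00, so local arrival = 5:48 PM − 9:00 = 8:48 AM on Nov 13.
Layover = 9:48 AM − 8:48 AM = 1 hour.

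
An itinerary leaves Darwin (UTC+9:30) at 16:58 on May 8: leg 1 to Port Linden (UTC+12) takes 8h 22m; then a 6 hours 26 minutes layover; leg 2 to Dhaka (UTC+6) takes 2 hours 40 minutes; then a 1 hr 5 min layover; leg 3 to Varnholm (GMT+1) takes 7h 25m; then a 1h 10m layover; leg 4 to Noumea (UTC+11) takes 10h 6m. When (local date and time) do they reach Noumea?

Convert departure to UTC: 16:58 − 9:30 = 07:28 UTC on May 8.
Add 8 hours and 22 minutes leg 1 → 15:50 UTC.
Add 6 hours and 26 minutes layover in Port Linden → 22:16 UTC.
Add 2 hours 40 minutes leg 2 → 00:56 UTC (May 9).
Add 1 hour and 5 minutes layover in Dhaka → 02:01 UTC.
Add 7 hours 25 minutes leg 3 → 09:26 UTC.
Add 1 hour and 10 minutes layover in Varnholm → 10:36 UTC.
Add 10 hours and 6 minutes leg 4 → 20:42 UTC.
Noumea is UTC+11:00, so local arrival = 20:42 + 11:00 = 07:42 on May 10.

07:42 on May 10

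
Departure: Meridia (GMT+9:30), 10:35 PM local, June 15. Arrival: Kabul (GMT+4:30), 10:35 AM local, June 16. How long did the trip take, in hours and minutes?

17 hours

Departure in UTC: 10:35 PM − 9:30 = 1:05 PM on Jun 15.
Arrival in UTC: 10:35 AM − 4:30 = 6:05 AM on Jun 16.
Elapsed = 6:05 AM − 1:05 PM (+1 day) = 17 hours.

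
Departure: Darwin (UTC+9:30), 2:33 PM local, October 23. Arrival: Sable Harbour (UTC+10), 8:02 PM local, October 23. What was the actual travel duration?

Departure in UTC: 2:33 PM − 9:30 = 5:03 AM on Oct 23.
Arrival in UTC: 8:02 PM − 10:00 = 10:02 AM on Oct 23.
Elapsed = 10:02 AM − 5:03 AM = 4 hours 59 minutes.

4 hours 59 minutes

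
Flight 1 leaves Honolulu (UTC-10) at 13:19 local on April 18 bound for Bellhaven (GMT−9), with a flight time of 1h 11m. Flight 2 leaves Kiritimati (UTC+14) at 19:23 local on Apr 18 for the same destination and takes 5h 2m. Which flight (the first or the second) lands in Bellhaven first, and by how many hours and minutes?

the second, by 14 hours 5 minutes

Flight 1 in UTC: 13:19 + 10:00 = 23:19 on Apr 18.
+1 hour and 11 minutes → arrive 00:30 UTC on Apr 19.
Flight 2 in UTC: 19:23 − 14:00 = 05:23 on Apr 18.
+5 hours and 2 minutes → arrive 10:25 UTC on Apr 18.
Flight 2 lands earlier by 14 hours 5 minutes.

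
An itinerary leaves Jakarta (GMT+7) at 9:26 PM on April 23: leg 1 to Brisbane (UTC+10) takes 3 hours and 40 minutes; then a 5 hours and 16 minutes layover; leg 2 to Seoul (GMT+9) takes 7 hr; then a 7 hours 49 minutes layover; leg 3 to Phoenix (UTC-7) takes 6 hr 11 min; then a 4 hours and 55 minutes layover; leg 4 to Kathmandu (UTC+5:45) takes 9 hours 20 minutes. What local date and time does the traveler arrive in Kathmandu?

4:22 PM on April 25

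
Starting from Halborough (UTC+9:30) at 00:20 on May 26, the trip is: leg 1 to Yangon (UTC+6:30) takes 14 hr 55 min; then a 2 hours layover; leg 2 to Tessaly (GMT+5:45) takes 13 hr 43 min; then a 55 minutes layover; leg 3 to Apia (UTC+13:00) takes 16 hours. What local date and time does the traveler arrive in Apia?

Convert departure to UTC: 00:20 − 9:30 = 14:50 UTC on May 25.
Add 14 hours and 55 minutes leg 1 → 05:45 UTC (May 26).
Add 2 hours layover in Yangon → 07:45 UTC.
Add 13 hours and 43 minutes leg 2 → 21:28 UTC.
Add 55 minutes layover in Tessaly → 22:23 UTC.
Add 16 hours leg 3 → 14:23 UTC (May 27).
Apia is UTC+13:00, so local arrival = 14:23 + 13:00 = 03:23 on May 28.

03:23 on May 28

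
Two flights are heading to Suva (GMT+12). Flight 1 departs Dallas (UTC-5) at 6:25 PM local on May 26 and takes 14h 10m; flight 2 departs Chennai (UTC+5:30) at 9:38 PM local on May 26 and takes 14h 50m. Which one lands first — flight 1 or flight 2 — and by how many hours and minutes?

the second, by 6 hours 37 minutes

Flight 1 in UTC: 6:25 PM + 5:00 = 11:25 PM on May 26.
+14 hours and 10 minutes → arrive 1:35 PM UTC on May 27.
Flight 2 in UTC: 9:38 PM − 5:30 = 4:08 PM on May 26.
+14 hours 50 minutes → arrive 6:58 AM UTC on May 27.
Flight 2 lands earlier by 6 hours 37 minutes.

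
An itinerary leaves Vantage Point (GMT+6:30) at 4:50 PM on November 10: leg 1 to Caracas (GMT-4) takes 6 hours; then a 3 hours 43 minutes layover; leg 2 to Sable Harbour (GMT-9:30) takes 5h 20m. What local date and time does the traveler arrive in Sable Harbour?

3:53 PM on November 10

Convert departure to UTC: 4:50 PM − 6:30 = 10:20 AM UTC on Nov 10.
Add 6 hours leg 1 → 4:20 PM UTC.
Add 3 hours and 43 minutes layover in Caracas → 8:03 PM UTC.
Add 5 hours and 20 minutes leg 2 → 1:23 AM UTC (Nov 11).
Sable Harbour is UTC−9:30, so local arrival = 1:23 AM − 9:30 = 3:53 PM on Nov 10.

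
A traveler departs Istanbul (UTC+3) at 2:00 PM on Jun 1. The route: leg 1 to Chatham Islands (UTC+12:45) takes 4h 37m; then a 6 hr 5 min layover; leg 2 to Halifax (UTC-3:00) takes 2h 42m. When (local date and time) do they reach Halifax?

9:24 PM on Jun 1

Convert departure to UTC: 2:00 PM − 3:00 = 11:00 AM UTC on Jun 1.
Add 4 hours 37 minutes leg 1 → 3:37 PM UTC.
Add 6 hours and 5 minutes layover in Chatham Islands → 9:42 PM UTC.
Add 2 hours 42 minutes leg 2 → 12:24 AM UTC (Jun 2).
Halifax is UTC−3:00, so local arrival = 12:24 AM − 3:00 = 9:24 PM on Jun 1.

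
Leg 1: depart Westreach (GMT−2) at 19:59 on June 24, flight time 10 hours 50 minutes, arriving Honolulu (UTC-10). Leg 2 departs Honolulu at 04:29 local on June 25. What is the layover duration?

5 hours 40 minutes

Convert departure to UTC: 19:59 + 2:00 = 21:59 UTC on Jun 24.
Add 10 hours and 50 minutes flight time → 08:49 UTC (Jun 25).
Honolulu is UTC−10:00, so local arrival = 08:49 − 10:00 = 22:49 on Jun 24.
Layover = 04:29 − 22:49 (+1 day) = 5 hours 40 minutes.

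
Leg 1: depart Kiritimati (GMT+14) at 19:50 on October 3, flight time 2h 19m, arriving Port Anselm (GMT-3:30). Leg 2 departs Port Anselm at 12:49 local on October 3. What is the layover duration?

Convert departure to UTC: 19:50 − 14:00 = 05:50 UTC on Oct 3.
Add 2 hours and 19 minutes flight time → 08:09 UTC.
Port Anselm is UTC−3:30, so local arrival = 08:09 − 3:30 = 04:39 on Oct 3.
Layover = 12:49 − 04:39 = 8 hours 10 minutes.

8 hours 10 minutes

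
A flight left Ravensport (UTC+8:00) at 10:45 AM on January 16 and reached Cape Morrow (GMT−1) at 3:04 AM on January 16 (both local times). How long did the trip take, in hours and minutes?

Cape Morrow is 9:00 behind Ravensport.
Clock-face elapsed time (ignoring zones) is −7 hours 41 minutes.
Actual elapsed = −7 hours 41 minutes + 9:00 = 1 hour 19 minutes.

1 hour 19 minutes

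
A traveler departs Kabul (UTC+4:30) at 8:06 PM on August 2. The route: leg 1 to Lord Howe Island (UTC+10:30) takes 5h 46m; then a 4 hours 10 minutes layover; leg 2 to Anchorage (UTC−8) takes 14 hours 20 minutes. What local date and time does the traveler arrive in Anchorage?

7:52 AM on Aug 3

Convert departure to UTC: 8:06 PM − 4:30 = 3:36 PM UTC on Aug 2.
Add 5 hours and 46 minutes leg 1 → 9:22 PM UTC.
Add 4 hours 10 minutes layover in Lord Howe Island → 1:32 AM UTC (Aug 3).
Add 14 hours 20 minutes leg 2 → 3:52 PM UTC.
Anchorage is UTC−8:00, so local arrival = 3:52 PM − 8:00 = 7:52 AM on Aug 3.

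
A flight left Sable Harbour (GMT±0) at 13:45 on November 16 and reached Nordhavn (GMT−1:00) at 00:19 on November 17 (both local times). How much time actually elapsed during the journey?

Departure is already UTC: 13:45 on Nov 16.
Arrival in UTC: 00:19 + 1:00 = 01:19 on Nov 17.
Elapsed = 01:19 − 13:45 (+1 day) = 11 hours 34 minutes.

11 hours 34 minutes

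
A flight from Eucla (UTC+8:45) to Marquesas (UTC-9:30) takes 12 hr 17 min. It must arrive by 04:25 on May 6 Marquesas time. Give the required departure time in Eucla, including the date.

10:23 on May 6

Target arrival in UTC: 04:25 + 9:30 = 13:55 on May 6.
Subtract 12 hours 17 minutes → departure 01:38 UTC on May 6.
Eucla is UTC+8:45: 01:38 + 8:45 = 10:23 on May 6.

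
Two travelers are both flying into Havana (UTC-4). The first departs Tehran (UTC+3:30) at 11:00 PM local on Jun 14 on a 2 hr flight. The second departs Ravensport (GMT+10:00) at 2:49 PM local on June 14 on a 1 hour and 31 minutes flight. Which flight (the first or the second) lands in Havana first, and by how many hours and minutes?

the second, by 15 hours 10 minutes

Flight 1 in UTC: 11:00 PM − 3:30 = 7:30 PM on Jun 14.
+2 hours → arrive 9:30 PM UTC on Jun 14.
Flight 2 in UTC: 2:49 PM − 10:00 = 4:49 AM on Jun 14.
+1 hour 31 minutes → arrive 6:20 AM UTC on Jun 14.
Flight 2 lands earlier by 15 hours 10 minutes.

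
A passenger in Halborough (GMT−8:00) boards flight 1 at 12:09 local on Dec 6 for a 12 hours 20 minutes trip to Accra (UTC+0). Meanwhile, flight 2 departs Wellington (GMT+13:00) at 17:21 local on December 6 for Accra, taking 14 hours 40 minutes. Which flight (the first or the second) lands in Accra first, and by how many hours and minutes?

Flight 1 in UTC: 12:09 + 8:00 = 20:09 on Dec 6.
+12 hours and 20 minutes → arrive 08:29 UTC on Dec 7.
Flight 2 in UTC: 17:21 − 13:00 = 04:21 on Dec 6.
+14 hours 40 minutes → arrive 19:01 UTC on Dec 6.
Flight 2 lands earlier by 13 hours 28 minutes.

the second, by 13 hours 28 minutes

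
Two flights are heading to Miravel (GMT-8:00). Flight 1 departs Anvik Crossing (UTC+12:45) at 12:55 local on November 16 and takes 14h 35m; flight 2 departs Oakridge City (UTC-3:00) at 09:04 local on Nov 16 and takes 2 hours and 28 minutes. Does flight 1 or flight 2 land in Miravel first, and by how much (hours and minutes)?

Flight 1 in UTC: 12:55 − 12:45 = 00:10 on Nov 16.
+14 hours and 35 minutes → arrive 14:45 UTC on Nov 16.
Flight 2 in UTC: 09:04 + 3:00 = 12:04 on Nov 16.
+2 hours 28 minutes → arrive 14:32 UTC on Nov 16.
Flight 2 lands earlier by 13 minutes.

the second, by 13 minutes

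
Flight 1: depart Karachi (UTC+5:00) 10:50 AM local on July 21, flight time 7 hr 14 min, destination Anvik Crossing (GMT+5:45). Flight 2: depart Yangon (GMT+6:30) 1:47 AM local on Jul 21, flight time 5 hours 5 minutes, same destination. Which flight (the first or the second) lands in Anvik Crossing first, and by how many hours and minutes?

Flight 1 in UTC: 10:50 AM − 5:00 = 5:50 AM on Jul 21.
+7 hours 14 minutes → arrive 1:04 PM UTC on Jul 21.
Flight 2 in UTC: 1:47 AM − 6:30 = 7:17 PM on Jul 20.
+5 hours and 5 minutes → arrive 12:22 AM UTC on Jul 21.
Flight 2 lands earlier by 12 hours 42 minutes.

the second, by 12 hours 42 minutes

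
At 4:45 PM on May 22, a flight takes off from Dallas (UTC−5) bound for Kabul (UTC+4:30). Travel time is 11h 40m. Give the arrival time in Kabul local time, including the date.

1:55 PM on May 23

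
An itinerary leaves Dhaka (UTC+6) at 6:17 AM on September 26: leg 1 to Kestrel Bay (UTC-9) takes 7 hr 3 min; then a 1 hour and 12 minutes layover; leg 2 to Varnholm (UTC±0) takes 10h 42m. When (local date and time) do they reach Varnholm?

Convert departure to UTC: 6:17 AM − 6:00 = 12:17 AM UTC on Sep 26.
Add 7 hours and 3 minutes leg 1 → 7:20 AM UTC.
Add 1 hour 12 minutes layover in Kestrel Bay → 8:32 AM UTC.
Add 10 hours and 42 minutes leg 2 → 7:14 PM UTC.
Varnholm is UTC+0, so local arrival is the same: 7:14 PM on Sep 26.

7:14 PM on Sep 26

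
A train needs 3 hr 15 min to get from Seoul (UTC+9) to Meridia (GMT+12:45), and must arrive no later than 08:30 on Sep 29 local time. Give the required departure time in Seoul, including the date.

01:30 on Sep 29

Target arrival in UTC: 08:30 − 12:45 = 19:45 on Sep 28.
Subtract 3 hours and 15 minutes → departure 16:30 UTC on Sep 28.
Seoul is UTC+9:00: 16:30 + 9:00 = 01:30 on Sep 29.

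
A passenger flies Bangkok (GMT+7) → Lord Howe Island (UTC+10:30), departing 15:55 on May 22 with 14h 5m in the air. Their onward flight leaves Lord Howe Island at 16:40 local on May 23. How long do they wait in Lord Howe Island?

7 hours 10 minutes

Convert departure to UTC: 15:55 − 7:00 = 08:55 UTC on May 22.
Add 14 hours 5 minutes flight time → 23:00 UTC.
Lord Howe Island is UTC+10:30, so local arrival = 23:00 + 10:30 = 09:30 on May 23.
Layover = 16:40 − 09:30 = 7 hours 10 minutes.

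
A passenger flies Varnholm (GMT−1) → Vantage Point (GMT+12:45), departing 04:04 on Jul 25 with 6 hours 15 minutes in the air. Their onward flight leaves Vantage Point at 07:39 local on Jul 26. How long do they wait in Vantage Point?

7 hours 35 minutes

Convert departure to UTC: 04:04 + 1:00 = 05:04 UTC on Jul 25.
Add 6 hours and 15 minutes flight time → 11:19 UTC.
Vantage Point is UTC+12:45, so local arrival = 11:19 + 12:45 = 00:04 on Jul 26.
Layover = 07:39 − 00:04 = 7 hours 35 minutes.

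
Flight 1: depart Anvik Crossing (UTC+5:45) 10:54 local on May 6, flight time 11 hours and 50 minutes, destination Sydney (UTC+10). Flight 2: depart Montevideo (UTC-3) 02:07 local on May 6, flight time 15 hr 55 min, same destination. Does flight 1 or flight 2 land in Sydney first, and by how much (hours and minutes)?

the first, by 4 hours 3 minutes

Flight 1 in UTC: 10:54 − 5:45 = 05:09 on May 6.
+11 hours 50 minutes → arrive 16:59 UTC on May 6.
Flight 2 in UTC: 02:07 + 3:00 = 05:07 on May 6.
+15 hours and 55 minutes → arrive 21:02 UTC on May 6.
Flight 1 lands earlier by 4 hours 3 minutes.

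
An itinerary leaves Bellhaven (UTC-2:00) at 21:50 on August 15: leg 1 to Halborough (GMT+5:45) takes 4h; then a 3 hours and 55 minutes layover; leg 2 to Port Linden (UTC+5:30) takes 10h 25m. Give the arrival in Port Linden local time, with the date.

23:40 on August 16

Convert departure to UTC: 21:50 + 2:00 = 23:50 UTC on Aug 15.
Add 4 hours leg 1 → 03:50 UTC (Aug 16).
Add 3 hours 55 minutes layover in Halborough → 07:45 UTC.
Add 10 hours 25 minutes leg 2 → 18:10 UTC.
Port Linden is UTC+5:30, so local arrival = 18:10 + 5:30 = 23:40 on Aug 16.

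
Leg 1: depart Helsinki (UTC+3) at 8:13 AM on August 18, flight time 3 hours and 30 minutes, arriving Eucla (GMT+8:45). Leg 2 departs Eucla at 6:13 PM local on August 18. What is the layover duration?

45 minutes

Convert departure to UTC: 8:13 AM − 3:00 = 5:13 AM UTC on Aug 18.
Add 3 hours and 30 minutes flight time → 8:43 AM UTC.
Eucla is UTC+8:45, so local arrival = 8:43 AM + 8:45 = 5:28 PM on Aug 18.
Layover = 6:13 PM − 5:28 PM = 45 minutes.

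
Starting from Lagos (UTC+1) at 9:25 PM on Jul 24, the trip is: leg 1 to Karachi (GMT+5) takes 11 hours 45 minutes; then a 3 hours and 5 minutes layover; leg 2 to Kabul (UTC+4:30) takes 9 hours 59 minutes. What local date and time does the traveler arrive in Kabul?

Convert departure to UTC: 9:25 PM − 1:00 = 8:25 PM UTC on Jul 24.
Add 11 hours 45 minutes leg 1 → 8:10 AM UTC (Jul 25).
Add 3 hours 5 minutes layover in Karachi → 11:15 AM UTC.
Add 9 hours and 59 minutes leg 2 → 9:14 PM UTC.
Kabul is UTC+4:30, so local arrival = 9:14 PM + 4:30 = 1:44 AM on Jul 26.

1:44 AM on July 26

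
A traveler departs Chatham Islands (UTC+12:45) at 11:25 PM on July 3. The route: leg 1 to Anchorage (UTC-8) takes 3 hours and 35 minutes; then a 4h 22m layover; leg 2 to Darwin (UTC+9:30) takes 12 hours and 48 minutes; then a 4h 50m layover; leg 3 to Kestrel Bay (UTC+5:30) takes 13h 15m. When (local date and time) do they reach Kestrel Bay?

Convert departure to UTC: 11:25 PM − 12:45 = 10:40 AM UTC on Jul 3.
Add 3 hours and 35 minutes leg 1 → 2:15 PM UTC.
Add 4 hours 22 minutes layover in Anchorage → 6:37 PM UTC.
Add 12 hours 48 minutes leg 2 → 7:25 AM UTC (Jul 4).
Add 4 hours 50 minutes layover in Darwin → 12:15 PM UTC.
Add 13 hours 15 minutes leg 3 → 1:30 AM UTC (Jul 5).
Kestrel Bay is UTC+5:30, so local arrival = 1:30 AM + 5:30 = 7:00 AM on Jul 5.

7:00 AM on Jul 5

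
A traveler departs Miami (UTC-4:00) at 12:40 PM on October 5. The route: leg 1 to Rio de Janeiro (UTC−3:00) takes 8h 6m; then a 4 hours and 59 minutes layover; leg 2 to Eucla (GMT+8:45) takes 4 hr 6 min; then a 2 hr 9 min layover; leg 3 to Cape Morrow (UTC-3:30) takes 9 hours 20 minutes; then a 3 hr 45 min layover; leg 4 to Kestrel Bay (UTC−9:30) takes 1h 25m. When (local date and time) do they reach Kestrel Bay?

Convert departure to UTC: 12:40 PM + 4:00 = 4:40 PM UTC on Oct 5.
Add 8 hours 6 minutes leg 1 → 12:46 AM UTC (Oct 6).
Add 4 hours and 59 minutes layover in Rio de Janeiro → 5:45 AM UTC.
Add 4 hours and 6 minutes leg 2 → 9:51 AM UTC.
Add 2 hours 9 minutes layover in Eucla → 12:00 PM UTC.
Add 9 hours 20 minutes leg 3 → 9:20 PM UTC.
Add 3 hours and 45 minutes layover in Cape Morrow → 1:05 AM UTC (Oct 7).
Add 1 hour 25 minutes leg 4 → 2:30 AM UTC.
Kestrel Bay is UTC−9:30, so local arrival = 2:30 AM − 9:30 = 5:00 PM on Oct 6.

5:00 PM on October 6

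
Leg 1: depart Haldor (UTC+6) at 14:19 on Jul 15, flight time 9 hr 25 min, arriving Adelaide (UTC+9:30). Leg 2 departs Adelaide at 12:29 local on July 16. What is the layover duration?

9 hours 15 minutes

Convert departure to UTC: 14:19 − 6:00 = 08:19 UTC on Jul 15.
Add 9 hours 25 minutes flight time → 17:44 UTC.
Adelaide is UTC+9:30, so local arrival = 17:44 + 9:30 = 03:14 on Jul 16.
Layover = 12:29 − 03:14 = 9 hours 15 minutes.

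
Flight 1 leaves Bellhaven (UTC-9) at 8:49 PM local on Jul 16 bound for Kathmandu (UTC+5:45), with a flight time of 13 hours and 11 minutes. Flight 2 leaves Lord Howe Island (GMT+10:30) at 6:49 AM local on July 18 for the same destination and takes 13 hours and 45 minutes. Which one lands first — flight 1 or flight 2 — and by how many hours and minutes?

the first, by 15 hours 4 minutes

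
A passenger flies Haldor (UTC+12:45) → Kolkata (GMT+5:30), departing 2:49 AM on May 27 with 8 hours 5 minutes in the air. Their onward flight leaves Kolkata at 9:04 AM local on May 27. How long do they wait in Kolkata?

Convert departure to UTC: 2:49 AM − 12:45 = 2:04 PM UTC on May 26.
Add 8 hours 5 minutes flight time → 10:09 PM UTC.
Kolkata is UTC+5:30, so local arrival = 10:09 PM + 5:30 = 3:39 AM on May 27.
Layover = 9:04 AM − 3:39 AM = 5 hours 25 minutes.

5 hours 25 minutes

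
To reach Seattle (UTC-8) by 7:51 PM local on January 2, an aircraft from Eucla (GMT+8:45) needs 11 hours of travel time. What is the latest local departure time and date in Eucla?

1:36 AM on Jan 3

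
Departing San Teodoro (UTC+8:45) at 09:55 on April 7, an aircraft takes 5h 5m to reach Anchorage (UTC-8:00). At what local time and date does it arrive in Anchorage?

Anchorage is 16:45 behind San Teodoro.
After 5 hours 5 minutes it is 15:00 in San Teodoro.
Shift by the zone difference: 15:00 − 16:45 = 22:15 on Apr 6 in Anchorage.

22:15 on April 6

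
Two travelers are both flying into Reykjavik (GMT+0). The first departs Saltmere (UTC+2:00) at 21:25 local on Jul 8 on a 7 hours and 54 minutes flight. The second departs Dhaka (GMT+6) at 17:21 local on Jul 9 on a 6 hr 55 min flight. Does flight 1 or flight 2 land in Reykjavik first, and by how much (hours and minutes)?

Flight 1 in UTC: 21:25 − 2:00 = 19:25 on Jul 8.
+7 hours 54 minutes → arrive 03:19 UTC on Jul 9.
Flight 2 in UTC: 17:21 − 6:00 = 11:21 on Jul 9.
+6 hours and 55 minutes → arrive 18:16 UTC on Jul 9.
Flight 1 lands earlier by 14 hours 57 minutes.

the first, by 14 hours 57 minutes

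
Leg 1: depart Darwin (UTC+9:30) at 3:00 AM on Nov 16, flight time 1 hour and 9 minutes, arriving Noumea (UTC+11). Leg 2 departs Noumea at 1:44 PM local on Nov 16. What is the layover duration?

Convert departure to UTC: 3:00 AM − 9:30 = 5:30 PM UTC on Nov 15.
Add 1 hour and 9 minutes flight time → 6:39 PM UTC.
Noumea is UTC+11:00, so local arrival = 6:39 PM + 11:00 = 5:39 AM on Nov 16.
Layover = 1:44 PM − 5:39 AM = 8 hours 5 minutes.

8 hours 5 minutes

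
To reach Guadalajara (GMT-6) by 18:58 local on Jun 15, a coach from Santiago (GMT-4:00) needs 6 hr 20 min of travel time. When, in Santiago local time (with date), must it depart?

Target arrival in UTC: 18:58 + 6:00 = 00:58 on Jun 16.
Subtract 6 hours and 20 minutes → departure 18:38 UTC on Jun 15.
Santiago is UTC−4:00: 18:38 − 4:00 = 14:38 on Jun 15.

14:38 on Jun 15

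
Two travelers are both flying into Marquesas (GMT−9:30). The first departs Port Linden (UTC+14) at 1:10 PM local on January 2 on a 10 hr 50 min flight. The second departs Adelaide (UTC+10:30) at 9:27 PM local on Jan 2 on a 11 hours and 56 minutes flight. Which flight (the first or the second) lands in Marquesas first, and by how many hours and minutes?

the first, by 12 hours 53 minutes

Flight 1 in UTC: 1:10 PM − 14:00 = 11:10 PM on Jan 1.
+10 hours and 50 minutes → arrive 10:00 AM UTC on Jan 2.
Flight 2 in UTC: 9:27 PM − 10:30 = 10:57 AM on Jan 2.
+11 hours and 56 minutes → arrive 10:53 PM UTC on Jan 2.
Flight 1 lands earlier by 12 hours 53 minutes.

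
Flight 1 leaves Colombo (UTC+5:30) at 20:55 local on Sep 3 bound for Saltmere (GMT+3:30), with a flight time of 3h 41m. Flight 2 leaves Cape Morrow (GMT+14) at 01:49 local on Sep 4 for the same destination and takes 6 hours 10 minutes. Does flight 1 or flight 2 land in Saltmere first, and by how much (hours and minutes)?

the second, by 1 hour 7 minutes

Flight 1 in UTC: 20:55 − 5:30 = 15:25 on Sep 3.
+3 hours and 41 minutes → arrive 19:06 UTC on Sep 3.
Flight 2 in UTC: 01:49 − 14:00 = 11:49 on Sep 3.
+6 hours and 10 minutes → arrive 17:59 UTC on Sep 3.
Flight 2 lands earlier by 1 hour 7 minutes.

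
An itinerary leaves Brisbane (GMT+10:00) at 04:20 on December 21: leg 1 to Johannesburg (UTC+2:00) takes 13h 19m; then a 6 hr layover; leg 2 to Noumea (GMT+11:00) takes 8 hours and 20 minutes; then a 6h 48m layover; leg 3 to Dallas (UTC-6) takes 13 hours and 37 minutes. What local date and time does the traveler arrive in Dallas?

Convert departure to UTC: 04:20 − 10:00 = 18:20 UTC on Dec 20.
Add 13 hours and 19 minutes leg 1 → 07:39 UTC (Dec 21).
Add 6 hours layover in Johannesburg → 13:39 UTC.
Add 8 hours 20 minutes leg 2 → 21:59 UTC.
Add 6 hours 48 minutes layover in Noumea → 04:47 UTC (Dec 22).
Add 13 hours and 37 minutes leg 3 → 18:24 UTC.
Dallas is UTC−6:00, so local arrival = 18:24 − 6:00 = 12:24 on Dec 22.

12:24 on December 22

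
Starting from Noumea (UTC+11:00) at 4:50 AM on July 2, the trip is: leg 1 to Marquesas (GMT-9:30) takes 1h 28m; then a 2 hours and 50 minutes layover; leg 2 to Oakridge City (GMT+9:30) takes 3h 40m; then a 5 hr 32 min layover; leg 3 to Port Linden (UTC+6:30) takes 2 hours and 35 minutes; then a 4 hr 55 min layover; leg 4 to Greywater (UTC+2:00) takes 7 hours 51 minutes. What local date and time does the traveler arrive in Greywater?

12:41 AM on July 3

Convert departure to UTC: 4:50 AM − 11:00 = 5:50 PM UTC on Jul 1.
Add 1 hour 28 minutes leg 1 → 7:18 PM UTC.
Add 2 hours 50 minutes layover in Marquesas → 10:08 PM UTC.
Add 3 hours and 40 minutes leg 2 → 1:48 AM UTC (Jul 2).
Add 5 hours and 32 minutes layover in Oakridge City → 7:20 AM UTC.
Add 2 hours and 35 minutes leg 3 → 9:55 AM UTC.
Add 4 hours and 55 minutes layover in Port Linden → 2:50 PM UTC.
Add 7 hours and 51 minutes leg 4 → 10:41 PM UTC.
Greywater is UTC+2:00, so local arrival = 10:41 PM + 2:00 = 12:41 AM on Jul 3.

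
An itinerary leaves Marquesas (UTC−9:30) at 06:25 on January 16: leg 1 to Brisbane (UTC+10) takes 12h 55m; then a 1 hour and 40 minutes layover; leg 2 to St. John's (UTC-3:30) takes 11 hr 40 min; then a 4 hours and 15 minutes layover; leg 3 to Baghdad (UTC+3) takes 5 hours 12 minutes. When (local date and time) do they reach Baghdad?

06:37 on January 18

Convert departure to UTC: 06:25 + 9:30 = 15:55 UTC on Jan 16.
Add 12 hours and 55 minutes leg 1 → 04:50 UTC (Jan 17).
Add 1 hour 40 minutes layover in Brisbane → 06:30 UTC.
Add 11 hours 40 minutes leg 2 → 18:10 UTC.
Add 4 hours 15 minutes layover in St. John's → 22:25 UTC.
Add 5 hours 12 minutes leg 3 → 03:37 UTC (Jan 18).
Baghdad is UTC+3:00, so local arrival = 03:37 + 3:00 = 06:37 on Jan 18.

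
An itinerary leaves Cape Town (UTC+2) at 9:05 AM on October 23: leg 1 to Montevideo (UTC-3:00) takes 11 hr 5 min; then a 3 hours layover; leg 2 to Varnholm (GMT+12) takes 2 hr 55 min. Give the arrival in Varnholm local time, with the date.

12:05 PM on Oct 24

Convert departure to UTC: 9:05 AM − 2:00 = 7:05 AM UTC on Oct 23.
Add 11 hours 5 minutes leg 1 → 6:10 PM UTC.
Add 3 hours layover in Montevideo → 9:10 PM UTC.
Add 2 hours 55 minutes leg 2 → 12:05 AM UTC (Oct 24).
Varnholm is UTC+12:00, so local arrival = 12:05 AM + 12:00 = 12:05 PM on Oct 24.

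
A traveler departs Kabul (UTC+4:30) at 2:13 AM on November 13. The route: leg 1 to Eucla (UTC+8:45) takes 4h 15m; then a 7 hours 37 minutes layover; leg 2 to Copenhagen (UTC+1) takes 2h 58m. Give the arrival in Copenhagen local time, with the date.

1:33 PM on Nov 13

Convert departure to UTC: 2:13 AM − 4:30 = 9:43 PM UTC on Nov 12.
Add 4 hours 15 minutes leg 1 → 1:58 AM UTC (Nov 13).
Add 7 hours and 37 minutes layover in Eucla → 9:35 AM UTC.
Add 2 hours and 58 minutes leg 2 → 12:33 PM UTC.
Copenhagen is UTC+1:00, so local arrival = 12:33 PM + 1:00 = 1:33 PM on Nov 13.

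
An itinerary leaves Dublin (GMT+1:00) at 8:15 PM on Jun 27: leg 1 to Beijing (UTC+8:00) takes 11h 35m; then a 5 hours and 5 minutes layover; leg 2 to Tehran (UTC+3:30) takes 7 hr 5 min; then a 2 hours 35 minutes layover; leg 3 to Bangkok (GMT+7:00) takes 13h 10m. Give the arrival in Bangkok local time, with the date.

5:45 PM on June 29

Convert departure to UTC: 8:15 PM − 1:00 = 7:15 PM UTC on Jun 27.
Add 11 hours 35 minutes leg 1 → 6:50 AM UTC (Jun 28).
Add 5 hours 5 minutes layover in Beijing → 11:55 AM UTC.
Add 7 hours 5 minutes leg 2 → 7:00 PM UTC.
Add 2 hours and 35 minutes layover in Tehran → 9:35 PM UTC.
Add 13 hours 10 minutes leg 3 → 10:45 AM UTC (Jun 29).
Bangkok is UTC+7:00, so local arrival = 10:45 AM + 7:00 = 5:45 PM on Jun 29.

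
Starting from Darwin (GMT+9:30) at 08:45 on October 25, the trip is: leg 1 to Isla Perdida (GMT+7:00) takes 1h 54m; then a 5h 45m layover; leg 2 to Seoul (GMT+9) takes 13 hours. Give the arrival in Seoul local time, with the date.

04:54 on October 26

Convert departure to UTC: 08:45 − 9:30 = 23:15 UTC on Oct 24.
Add 1 hour 54 minutes leg 1 → 01:09 UTC (Oct 25).
Add 5 hours 45 minutes layover in Isla Perdida → 06:54 UTC.
Add 13 hours leg 2 → 19:54 UTC.
Seoul is UTC+9:00, so local arrival = 19:54 + 9:00 = 04:54 on Oct 26.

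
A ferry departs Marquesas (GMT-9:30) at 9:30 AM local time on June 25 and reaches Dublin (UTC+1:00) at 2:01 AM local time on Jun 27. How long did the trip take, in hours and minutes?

30 hours 1 minute

Departure in UTC: 9:30 AM + 9:30 = 7:00 PM on Jun 25.
Arrival in UTC: 2:01 AM − 1:00 = 1:01 AM on Jun 27.
Elapsed = 1:01 AM − 7:00 PM (+2 days) = 30 hours 1 minute.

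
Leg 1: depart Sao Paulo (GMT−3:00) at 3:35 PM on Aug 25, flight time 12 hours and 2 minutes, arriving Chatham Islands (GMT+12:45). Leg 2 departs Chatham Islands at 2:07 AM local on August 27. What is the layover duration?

Convert departure to UTC: 3:35 PM + 3:00 = 6:35 PM UTC on Aug 25.
Add 12 hours and 2 minutes flight time → 6:37 AM UTC (Aug 26).
Chatham Islands is UTC+12:45, so local arrival = 6:37 AM + 12:45 = 7:22 PM on Aug 26.
Layover = 2:07 AM − 7:22 PM (+1 day) = 6 hours 45 minutes.

6 hours 45 minutes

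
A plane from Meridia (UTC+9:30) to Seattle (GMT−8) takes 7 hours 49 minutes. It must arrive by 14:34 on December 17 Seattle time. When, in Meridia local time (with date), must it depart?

Target arrival in UTC: 14:34 + 8:00 = 22:34 on Dec 17.
Subtract 7 hours and 49 minutes → departure 14:45 UTC on Dec 17.
Meridia is UTC+9:30: 14:45 + 9:30 = 00:15 on Dec 18.

00:15 on Dec 18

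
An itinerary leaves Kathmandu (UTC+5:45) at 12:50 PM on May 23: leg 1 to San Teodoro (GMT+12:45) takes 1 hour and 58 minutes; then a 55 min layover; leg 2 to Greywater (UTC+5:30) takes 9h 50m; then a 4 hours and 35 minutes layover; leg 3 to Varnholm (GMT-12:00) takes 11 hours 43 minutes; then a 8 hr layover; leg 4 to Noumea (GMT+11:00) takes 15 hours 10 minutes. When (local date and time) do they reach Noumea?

10:16 PM on May 25

Convert departure to UTC: 12:50 PM − 5:45 = 7:05 AM UTC on May 23.
Add 1 hour 58 minutes leg 1 → 9:03 AM UTC.
Add 55 minutes layover in San Teodoro → 9:58 AM UTC.
Add 9 hours and 50 minutes leg 2 → 7:48 PM UTC.
Add 4 hours and 35 minutes layover in Greywater → 12:23 AM UTC (May 24).
Add 11 hours 43 minutes leg 3 → 12:06 PM UTC.
Add 8 hours layover in Varnholm → 8:06 PM UTC.
Add 15 hours and 10 minutes leg 4 → 11:16 AM UTC (May 25).
Noumea is UTC+11:00, so local arrival = 11:16 AM + 11:00 = 10:16 PM on May 25.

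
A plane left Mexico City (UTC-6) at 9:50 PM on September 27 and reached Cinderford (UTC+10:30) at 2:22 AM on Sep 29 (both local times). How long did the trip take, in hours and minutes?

Cinderford is 16:30 ahead of Mexico City.
Clock-face elapsed time (ignoring zones) is 28 hours 32 minutes.
Actual elapsed = 28 hours 32 minutes − 16:30 = 12 hours 2 minutes.

12 hours 2 minutes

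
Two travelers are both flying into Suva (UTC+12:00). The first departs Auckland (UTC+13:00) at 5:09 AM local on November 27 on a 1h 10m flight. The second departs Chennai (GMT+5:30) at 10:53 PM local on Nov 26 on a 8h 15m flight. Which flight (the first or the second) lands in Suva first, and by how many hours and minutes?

Flight 1 in UTC: 5:09 AM − 13:00 = 4:09 PM on Nov 26.
+1 hour and 10 minutes → arrive 5:19 PM UTC on Nov 26.
Flight 2 in UTC: 10:53 PM − 5:30 = 5:23 PM on Nov 26.
+8 hours 15 minutes → arrive 1:38 AM UTC on Nov 27.
Flight 1 lands earlier by 8 hours 19 minutes.

the first, by 8 hours 19 minutes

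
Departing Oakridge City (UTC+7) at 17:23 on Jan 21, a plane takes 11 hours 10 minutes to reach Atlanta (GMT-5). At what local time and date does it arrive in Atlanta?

Convert departure to UTC: 17:23 − 7:00 = 10:23 UTC on Jan 21.
Add 11 hours 10 minutes travel time → 21:33 UTC.
Atlanta is UTC−5:00, so local arrival = 21:33 − 5:00 = 16:33 on Jan 21.

16:33 on January 21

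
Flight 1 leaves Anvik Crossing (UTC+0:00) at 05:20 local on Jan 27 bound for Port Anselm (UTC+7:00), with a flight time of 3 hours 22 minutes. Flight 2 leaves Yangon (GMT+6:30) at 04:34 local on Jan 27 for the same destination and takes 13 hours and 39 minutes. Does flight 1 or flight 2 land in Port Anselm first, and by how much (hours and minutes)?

Flight 1 departs at 05:20 UTC (Jan 27).
+3 hours and 22 minutes → arrive 08:42 UTC on Jan 27.
Flight 2 in UTC: 04:34 − 6:30 = 22:04 on Jan 26.
+13 hours and 39 minutes → arrive 11:43 UTC on Jan 27.
Flight 1 lands earlier by 3 hours 1 minute.

the first, by 3 hours 1 minute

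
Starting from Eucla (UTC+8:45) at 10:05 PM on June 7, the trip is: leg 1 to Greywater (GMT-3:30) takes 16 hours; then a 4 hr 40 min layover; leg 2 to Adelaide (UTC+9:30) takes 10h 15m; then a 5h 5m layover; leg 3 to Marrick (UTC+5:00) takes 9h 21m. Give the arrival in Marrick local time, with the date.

Convert departure to UTC: 10:05 PM − 8:45 = 1:20 PM UTC on Jun 7.
Add 16 hours leg 1 → 5:20 AM UTC (Jun 8).
Add 4 hours and 40 minutes layover in Greywater → 10:00 AM UTC.
Add 10 hours 15 minutes leg 2 → 8:15 PM UTC.
Add 5 hours 5 minutes layover in Adelaide → 1:20 AM UTC (Jun 9).
Add 9 hours 21 minutes leg 3 → 10:41 AM UTC.
Marrick is UTC+5:00, so local arrival = 10:41 AM + 5:00 = 3:41 PM on Jun 9.

3:41 PM on Jun 9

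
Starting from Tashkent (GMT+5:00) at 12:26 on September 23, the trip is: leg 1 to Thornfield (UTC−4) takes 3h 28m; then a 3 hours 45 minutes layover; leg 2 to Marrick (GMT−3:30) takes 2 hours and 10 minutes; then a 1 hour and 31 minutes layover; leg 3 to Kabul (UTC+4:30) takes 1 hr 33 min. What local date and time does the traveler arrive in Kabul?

Convert departure to UTC: 12:26 − 5:00 = 07:26 UTC on Sep 23.
Add 3 hours and 28 minutes leg 1 → 10:54 UTC.
Add 3 hours and 45 minutes layover in Thornfield → 14:39 UTC.
Add 2 hours 10 minutes leg 2 → 16:49 UTC.
Add 1 hour and 31 minutes layover in Marrick → 18:20 UTC.
Add 1 hour and 33 minutes leg 3 → 19:53 UTC.
Kabul is UTC+4:30, so local arrival = 19:53 + 4:30 = 00:23 on Sep 24.

00:23 on Sep 24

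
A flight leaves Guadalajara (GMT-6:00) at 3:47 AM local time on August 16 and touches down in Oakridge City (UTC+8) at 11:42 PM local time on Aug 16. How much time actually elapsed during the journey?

5 hours 55 minutes

Departure in UTC: 3:47 AM + 6:00 = 9:47 AM on Aug 16.
Arrival in UTC: 11:42 PM − 8:00 = 3:42 PM on Aug 16.
Elapsed = 3:42 PM − 9:47 AM = 5 hours 55 minutes.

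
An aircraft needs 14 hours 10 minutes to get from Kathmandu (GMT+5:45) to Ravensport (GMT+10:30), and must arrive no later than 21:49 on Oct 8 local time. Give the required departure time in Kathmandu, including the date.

02:54 on Oct 8

Target arrival in UTC: 21:49 − 10:30 = 11:19 on Oct 8.
Subtract 14 hours and 10 minutes → departure 21:09 UTC on Oct 7.
Kathmandu is UTC+5:45: 21:09 + 5:45 = 02:54 on Oct 8.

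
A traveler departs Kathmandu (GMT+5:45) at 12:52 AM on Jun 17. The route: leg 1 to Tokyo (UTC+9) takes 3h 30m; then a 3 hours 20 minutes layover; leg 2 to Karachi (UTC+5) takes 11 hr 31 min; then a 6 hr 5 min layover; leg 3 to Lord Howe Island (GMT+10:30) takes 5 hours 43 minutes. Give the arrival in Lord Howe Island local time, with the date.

11:46 AM on Jun 18

Convert departure to UTC: 12:52 AM − 5:45 = 7:07 PM UTC on Jun 16.
Add 3 hours and 30 minutes leg 1 → 10:37 PM UTC.
Add 3 hours and 20 minutes layover in Tokyo → 1:57 AM UTC (Jun 17).
Add 11 hours and 31 minutes leg 2 → 1:28 PM UTC.
Add 6 hours and 5 minutes layover in Karachi → 7:33 PM UTC.
Add 5 hours and 43 minutes leg 3 → 1:16 AM UTC (Jun 18).
Lord Howe Island is UTC+10:30, so local arrival = 1:16 AM + 10:30 = 11:46 AM on Jun 18.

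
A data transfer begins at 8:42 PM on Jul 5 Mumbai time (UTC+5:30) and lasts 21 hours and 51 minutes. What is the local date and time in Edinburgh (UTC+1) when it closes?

Convert start to UTC: 8:42 PM − 5:30 = 3:12 PM UTC on Jul 5.
Add 21 hours and 51 minutes duration → 1:03 PM UTC (Jul 6).
Edinburgh is UTC+1:00, so local end time = 1:03 PM + 1:00 = 2:03 PM on Jul 6.

2:03 PM on July 6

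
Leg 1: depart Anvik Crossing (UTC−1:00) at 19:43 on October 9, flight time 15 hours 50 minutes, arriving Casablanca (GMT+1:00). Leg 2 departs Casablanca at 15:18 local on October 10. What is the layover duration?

Convert departure to UTC: 19:43 + 1:00 = 20:43 UTC on Oct 9.
Add 15 hours 50 minutes flight time → 12:33 UTC (Oct 10).
Casablanca is UTC+1:00, so local arrival = 12:33 + 1:00 = 13:33 on Oct 10.
Layover = 15:18 − 13:33 = 1 hour 45 minutes.

1 hour 45 minutes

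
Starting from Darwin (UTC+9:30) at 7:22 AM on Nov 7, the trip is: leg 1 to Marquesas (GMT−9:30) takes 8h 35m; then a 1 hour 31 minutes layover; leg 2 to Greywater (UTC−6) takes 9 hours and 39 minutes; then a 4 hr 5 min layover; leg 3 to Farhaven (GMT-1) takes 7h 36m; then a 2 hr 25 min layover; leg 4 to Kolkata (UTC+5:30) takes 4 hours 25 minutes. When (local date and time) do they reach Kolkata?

Convert departure to UTC: 7:22 AM − 9:30 = 9:52 PM UTC on Nov 6.
Add 8 hours and 35 minutes leg 1 → 6:27 AM UTC (Nov 7).
Add 1 hour and 31 minutes layover in Marquesas → 7:58 AM UTC.
Add 9 hours and 39 minutes leg 2 → 5:37 PM UTC.
Add 4 hours and 5 minutes layover in Greywater → 9:42 PM UTC.
Add 7 hours and 36 minutes leg 3 → 5:18 AM UTC (Nov 8).
Add 2 hours and 25 minutes layover in Farhaven → 7:43 AM UTC.
Add 4 hours and 25 minutes leg 4 → 12:08 PM UTC.
Kolkata is UTC+5:30, so local arrival = 12:08 PM + 5:30 = 5:38 PM on Nov 8.

5:38 PM on November 8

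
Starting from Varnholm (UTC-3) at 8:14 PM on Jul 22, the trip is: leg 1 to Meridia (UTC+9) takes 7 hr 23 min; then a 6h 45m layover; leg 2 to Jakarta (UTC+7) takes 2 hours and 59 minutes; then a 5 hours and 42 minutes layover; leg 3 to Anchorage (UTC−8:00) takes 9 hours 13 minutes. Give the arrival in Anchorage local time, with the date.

Convert departure to UTC: 8:14 PM + 3:00 = 11:14 PM UTC on Jul 22.
Add 7 hours and 23 minutes leg 1 → 6:37 AM UTC (Jul 23).
Add 6 hours 45 minutes layover in Meridia → 1:22 PM UTC.
Add 2 hours and 59 minutes leg 2 → 4:21 PM UTC.
Add 5 hours and 42 minutes layover in Jakarta → 10:03 PM UTC.
Add 9 hours 13 minutes leg 3 → 7:16 AM UTC (Jul 24).
Anchorage is UTC−8:00, so local arrival = 7:16 AM − 8:00 = 11:16 PM on Jul 23.

11:16 PM on Jul 23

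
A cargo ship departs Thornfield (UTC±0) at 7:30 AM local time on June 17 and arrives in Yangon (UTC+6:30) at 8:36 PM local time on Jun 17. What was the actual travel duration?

Yangon is 6:30 ahead of Thornfield.
Clock-face elapsed time (ignoring zones) is 13 hours 6 minutes.
Actual elapsed = 13 hours 6 minutes − 6:30 = 6 hours 36 minutes.

6 hours 36 minutes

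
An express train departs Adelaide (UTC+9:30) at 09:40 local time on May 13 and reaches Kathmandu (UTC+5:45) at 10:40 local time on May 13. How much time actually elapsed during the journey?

Departure in UTC: 09:40 − 9:30 = 00:10 on May 13.
Arrival in UTC: 10:40 − 5:45 = 04:55 on May 13.
Elapsed = 04:55 − 00:10 = 4 hours 45 minutes.

4 hours 45 minutes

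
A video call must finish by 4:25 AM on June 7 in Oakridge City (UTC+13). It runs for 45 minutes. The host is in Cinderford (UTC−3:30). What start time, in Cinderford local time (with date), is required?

11:10 AM on June 6

Target end time in UTC: 4:25 AM − 13:00 = 3:25 PM on Jun 6.
Subtract 45 minutes → start 2:40 PM UTC on Jun 6.
Cinderford is UTC−3:30: 2:40 PM − 3:30 = 11:10 AM on Jun 6.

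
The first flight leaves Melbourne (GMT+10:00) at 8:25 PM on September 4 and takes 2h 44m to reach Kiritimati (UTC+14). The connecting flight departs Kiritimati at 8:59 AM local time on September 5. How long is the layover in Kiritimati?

Convert departure to UTC: 8:25 PM − 10:00 = 10:25 AM UTC on Sep 4.
Add 2 hours 44 minutes flight time → 1:09 PM UTC.
Kiritimati is UTC+14:00, so local arrival = 1:09 PM + 14:00 = 3:09 AM on Sep 5.
Layover = 8:59 AM − 3:09 AM = 5 hours 50 minutes.

5 hours 50 minutes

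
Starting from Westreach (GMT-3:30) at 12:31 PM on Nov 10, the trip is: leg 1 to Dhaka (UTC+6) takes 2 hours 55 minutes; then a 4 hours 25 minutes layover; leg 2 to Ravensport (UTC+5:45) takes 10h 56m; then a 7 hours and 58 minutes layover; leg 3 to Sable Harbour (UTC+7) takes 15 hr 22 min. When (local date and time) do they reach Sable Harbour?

4:37 PM on November 12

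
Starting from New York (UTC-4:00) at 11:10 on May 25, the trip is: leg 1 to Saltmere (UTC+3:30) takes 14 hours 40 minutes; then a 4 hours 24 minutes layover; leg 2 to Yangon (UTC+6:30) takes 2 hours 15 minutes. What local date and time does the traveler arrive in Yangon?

Convert departure to UTC: 11:10 + 4:00 = 15:10 UTC on May 25.
Add 14 hours and 40 minutes leg 1 → 05:50 UTC (May 26).
Add 4 hours 24 minutes layover in Saltmere → 10:14 UTC.
Add 2 hours and 15 minutes leg 2 → 12:29 UTC.
Yangon is UTC+6:30, so local arrival = 12:29 + 6:30 = 18:59 on May 26.

18:59 on May 26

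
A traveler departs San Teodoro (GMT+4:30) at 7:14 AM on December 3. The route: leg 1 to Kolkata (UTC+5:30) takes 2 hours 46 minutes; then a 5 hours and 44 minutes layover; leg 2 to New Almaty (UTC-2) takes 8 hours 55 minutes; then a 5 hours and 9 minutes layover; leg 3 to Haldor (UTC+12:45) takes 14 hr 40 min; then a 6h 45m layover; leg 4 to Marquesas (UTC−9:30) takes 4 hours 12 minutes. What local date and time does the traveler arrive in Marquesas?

5:25 PM on Dec 4

Convert departure to UTC: 7:14 AM − 4:30 = 2:44 AM UTC on Dec 3.
Add 2 hours and 46 minutes leg 1 → 5:30 AM UTC.
Add 5 hours and 44 minutes layover in Kolkata → 11:14 AM UTC.
Add 8 hours and 55 minutes leg 2 → 8:09 PM UTC.
Add 5 hours 9 minutes layover in New Almaty → 1:18 AM UTC (Dec 4).
Add 14 hours and 40 minutes leg 3 → 3:58 PM UTC.
Add 6 hours 45 minutes layover in Haldor → 10:43 PM UTC.
Add 4 hours 12 minutes leg 4 → 2:55 AM UTC (Dec 5).
Marquesas is UTC−9:30, so local arrival = 2:55 AM − 9:30 = 5:25 PM on Dec 4.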